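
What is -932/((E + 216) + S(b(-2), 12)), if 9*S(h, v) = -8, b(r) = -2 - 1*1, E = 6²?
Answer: -2097/565 ≈ -3.7115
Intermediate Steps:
E = 36
b(r) = -3 (b(r) = -2 - 1 = -3)
S(h, v) = -8/9 (S(h, v) = (⅑)*(-8) = -8/9)
-932/((E + 216) + S(b(-2), 12)) = -932/((36 + 216) - 8/9) = -932/(252 - 8/9) = -932/2260/9 = -932*9/2260 = -2097/565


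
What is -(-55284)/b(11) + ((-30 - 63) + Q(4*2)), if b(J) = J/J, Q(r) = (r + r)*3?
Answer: 55239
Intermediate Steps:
Q(r) = 6*r (Q(r) = (2*r)*3 = 6*r)
b(J) = 1
-(-55284)/b(11) + ((-30 - 63) + Q(4*2)) = -(-55284)/1 + ((-30 - 63) + 6*(4*2)) = -(-55284) + (-93 + 6*8) = -271*(-204) + (-93 + 48) = 55284 - 45 = 55239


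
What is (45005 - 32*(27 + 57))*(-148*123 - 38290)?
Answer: -2390656598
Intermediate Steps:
(45005 - 32*(27 + 57))*(-148*123 - 38290) = (45005 - 32*84)*(-18204 - 38290) = (45005 - 2688)*(-56494) = 42317*(-56494) = -2390656598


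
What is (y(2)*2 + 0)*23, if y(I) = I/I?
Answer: 46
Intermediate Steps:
y(I) = 1
(y(2)*2 + 0)*23 = (1*2 + 0)*23 = (2 + 0)*23 = 2*23 = 46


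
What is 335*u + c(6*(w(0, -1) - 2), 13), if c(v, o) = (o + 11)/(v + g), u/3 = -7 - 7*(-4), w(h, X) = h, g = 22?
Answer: 105537/5 ≈ 21107.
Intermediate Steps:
u = 63 (u = 3*(-7 - 7*(-4)) = 3*(-7 + 28) = 3*21 = 63)
c(v, o) = (11 + o)/(22 + v) (c(v, o) = (o + 11)/(v + 22) = (11 + o)/(22 + v))
335*u + c(6*(w(0, -1) - 2), 13) = 335*63 + (11 + 13)/(22 + 6*(0 - 2)) = 21105 + 24/(22 + 6*(-2)) = 21105 + 24/(22 - 12) = 21105 + 24/10 = 21105 + (⅒)*24 = 21105 + 12/5 = 105537/5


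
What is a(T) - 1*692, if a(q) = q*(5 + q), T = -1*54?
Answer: 1954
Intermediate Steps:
T = -54
a(T) - 1*692 = -54*(5 - 54) - 1*692 = -54*(-49) - 692 = 2646 - 692 = 1954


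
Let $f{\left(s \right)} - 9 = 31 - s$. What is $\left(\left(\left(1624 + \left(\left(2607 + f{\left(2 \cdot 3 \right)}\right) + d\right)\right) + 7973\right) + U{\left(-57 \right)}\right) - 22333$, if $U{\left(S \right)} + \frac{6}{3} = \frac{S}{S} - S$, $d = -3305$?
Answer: $-13344$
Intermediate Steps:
$f{\left(s \right)} = 40 - s$ ($f{\left(s \right)} = 9 - \left(-31 + s\right) = 40 - s$)
$U{\left(S \right)} = -1 - S$ ($U{\left(S \right)} = -2 - \left(S - \frac{S}{S}\right) = -2 - \left(-1 + S\right) = -1 - S$)
$\left(\left(\left(1624 + \left(\left(2607 + f{\left(2 \cdot 3 \right)}\right) + d\right)\right) + 7973\right) + U{\left(-57 \right)}\right) - 22333 = \left(\left(\left(1624 + \left(\left(2607 + \left(40 - 2 \cdot 3\right)\right) - 3305\right)\right) + 7973\right) - -56\right) - 22333 = \left(\left(\left(1624 + \left(\left(2607 + \left(40 - 6\right)\right) - 3305\right)\right) + 7973\right) + \left(-1 + 57\right)\right) - 22333 = \left(\left(\left(1624 + \left(\left(2607 + \left(40 - 6\right)\right) - 3305\right)\right) + 7973\right) + 56\right) - 22333 = \left(\left(\left(1624 + \left(\left(2607 + 34\right) - 3305\right)\right) + 7973\right) + 56\right) - 22333 = \left(\left(\left(1624 + \left(2641 - 3305\right)\right) + 7973\right) + 56\right) - 22333 = \left(\left(\left(1624 - 664\right) + 7973\right) + 56\right) - 22333 = \left(\left(960 + 7973\right) + 56\right) - 22333 = \left(8933 + 56\right) - 22333 = 8989 - 22333 = -13344$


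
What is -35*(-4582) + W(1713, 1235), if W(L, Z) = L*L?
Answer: 3094739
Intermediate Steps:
W(L, Z) = L²
-35*(-4582) + W(1713, 1235) = -35*(-4582) + 1713² = 160370 + 2934369 = 3094739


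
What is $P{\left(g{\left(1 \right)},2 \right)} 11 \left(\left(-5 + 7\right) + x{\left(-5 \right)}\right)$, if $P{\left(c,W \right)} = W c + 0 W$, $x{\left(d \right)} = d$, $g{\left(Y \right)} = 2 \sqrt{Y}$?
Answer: $-132$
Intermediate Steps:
$P{\left(c,W \right)} = W c$ ($P{\left(c,W \right)} = W c + 0 = W c$)
$P{\left(g{\left(1 \right)},2 \right)} 11 \left(\left(-5 + 7\right) + x{\left(-5 \right)}\right) = 2 \cdot 2 \sqrt{1} \cdot 11 \left(\left(-5 + 7\right) - 5\right) = 2 \cdot 2 \cdot 1 \cdot 11 \left(2 - 5\right) = 2 \cdot 2 \cdot 11 \left(-3\right) = 4 \cdot 11 \left(-3\right) = 44 \left(-3\right) = -132$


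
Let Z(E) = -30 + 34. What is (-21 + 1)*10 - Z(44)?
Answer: -204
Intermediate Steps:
Z(E) = 4
(-21 + 1)*10 - Z(44) = (-21 + 1)*10 - 1*4 = -20*10 - 4 = -200 - 4 = -204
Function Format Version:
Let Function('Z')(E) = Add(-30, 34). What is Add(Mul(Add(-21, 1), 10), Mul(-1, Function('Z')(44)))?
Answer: -204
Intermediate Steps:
Function('Z')(E) = 4
Add(Mul(Add(-21, 1), 10), Mul(-1, Function('Z')(44))) = Add(Mul(Add(-21, 1), 10), Mul(-1, 4)) = Add(Mul(-20, 10), -4) = Add(-200, -4) = -204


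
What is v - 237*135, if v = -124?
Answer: -32119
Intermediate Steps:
v - 237*135 = -124 - 237*135 = -124 - 31995 = -32119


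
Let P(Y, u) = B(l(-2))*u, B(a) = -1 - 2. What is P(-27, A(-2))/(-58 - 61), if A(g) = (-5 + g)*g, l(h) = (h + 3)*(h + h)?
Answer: 6/17 ≈ 0.35294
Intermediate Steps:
l(h) = 2*h*(3 + h) (l(h) = (3 + h)*(2*h) = 2*h*(3 + h))
B(a) = -3
A(g) = g*(-5 + g)
P(Y, u) = -3*u
P(-27, A(-2))/(-58 - 61) = (-(-6)*(-5 - 2))/(-58 - 61) = -(-6)*(-7)/(-119) = -3*14*(-1/119) = -42*(-1/119) = 6/17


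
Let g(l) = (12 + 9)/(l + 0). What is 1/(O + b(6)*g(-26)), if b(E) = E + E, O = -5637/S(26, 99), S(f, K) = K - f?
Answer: -949/82479 ≈ -0.011506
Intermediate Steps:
g(l) = 21/l
O = -5637/73 (O = -5637/(99 - 1*26) = -5637/(99 - 26) = -5637/73 ≈ -77.219)
b(E) = 2*E
1/(O + b(6)*g(-26)) = 1/(-5637/73 + (2*6)*(21/(-26))) = 1/(-5637/73 + 12*(21*(-1/26))) = 1/(-5637/73 + 12*(-21/26)) = 1/(-5637/73 - 126/13) = 1/(-82479/949) = -949/82479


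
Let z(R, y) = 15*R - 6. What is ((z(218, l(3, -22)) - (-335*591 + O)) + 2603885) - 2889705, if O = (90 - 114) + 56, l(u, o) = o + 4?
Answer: -84603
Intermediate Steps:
l(u, o) = 4 + o
z(R, y) = -6 + 15*R
O = 32 (O = -24 + 56 = 32)
((z(218, l(3, -22)) - (-335*591 + O)) + 2603885) - 2889705 = (((-6 + 15*218) - (-335*591 + 32)) + 2603885) - 2889705 = (((-6 + 3270) - (-197985 + 32)) + 2603885) - 2889705 = ((3264 - 1*(-197953)) + 2603885) - 2889705 = ((3264 + 197953) + 2603885) - 2889705 = (201217 + 2603885) - 2889705 = 2805102 - 2889705 = -84603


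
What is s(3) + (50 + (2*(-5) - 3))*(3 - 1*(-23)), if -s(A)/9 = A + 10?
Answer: 845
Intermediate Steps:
s(A) = -90 - 9*A (s(A) = -9*(A + 10) = -9*(10 + A) = -90 - 9*A)
s(3) + (50 + (2*(-5) - 3))*(3 - 1*(-23)) = (-90 - 9*3) + (50 + (2*(-5) - 3))*(3 - 1*(-23)) = (-90 - 27) + (50 + (-10 - 3))*(3 + 23) = -117 + (50 - 13)*26 = -117 + 37*26 = -117 + 962 = 845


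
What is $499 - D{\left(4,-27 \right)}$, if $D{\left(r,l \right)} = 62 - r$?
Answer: $441$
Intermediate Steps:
$499 - D{\left(4,-27 \right)} = 499 - \left(62 - 4\right) = 499 - 58 = 441$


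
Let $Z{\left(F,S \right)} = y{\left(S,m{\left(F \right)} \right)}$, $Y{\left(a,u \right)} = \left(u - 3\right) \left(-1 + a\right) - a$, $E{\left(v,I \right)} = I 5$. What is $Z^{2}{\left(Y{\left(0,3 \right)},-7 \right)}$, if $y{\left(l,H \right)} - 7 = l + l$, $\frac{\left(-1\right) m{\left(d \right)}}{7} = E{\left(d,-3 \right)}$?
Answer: $49$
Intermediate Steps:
$E{\left(v,I \right)} = 5 I$
$m{\left(d \right)} = 105$ ($m{\left(d \right)} = - 7 \cdot 5 \left(-3\right) = \left(-7\right) \left(-15\right) = 105$)
$y{\left(l,H \right)} = 7 + 2 l$ ($y{\left(l,H \right)} = 7 + \left(l + l\right) = 7 + 2 l$)
$Y{\left(a,u \right)} = - a + \left(-1 + a\right) \left(-3 + u\right)$ ($Y{\left(a,u \right)} = \left(-3 + u\right) \left(-1 + a\right) - a = \left(-1 + a\right) \left(-3 + u\right) - a = - a + \left(-1 + a\right) \left(-3 + u\right)$)
$Z{\left(F,S \right)} = 7 + 2 S$
$Z^{2}{\left(Y{\left(0,3 \right)},-7 \right)} = \left(7 + 2 \left(-7\right)\right)^{2} = \left(7 - 14\right)^{2} = \left(-7\right)^{2} = 49$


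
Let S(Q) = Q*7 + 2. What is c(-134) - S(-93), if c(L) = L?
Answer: 515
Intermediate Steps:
S(Q) = 2 + 7*Q (S(Q) = 7*Q + 2 = 2 + 7*Q)
c(-134) - S(-93) = -134 - (2 + 7*(-93)) = -134 - (2 - 651) = -134 - 1*(-649) = -134 + 649 = 515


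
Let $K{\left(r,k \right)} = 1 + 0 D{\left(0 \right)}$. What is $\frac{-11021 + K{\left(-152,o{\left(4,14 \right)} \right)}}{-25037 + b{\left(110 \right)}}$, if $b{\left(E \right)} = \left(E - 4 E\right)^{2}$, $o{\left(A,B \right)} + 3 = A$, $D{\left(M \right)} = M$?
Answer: $- \frac{11020}{83863} \approx -0.1314$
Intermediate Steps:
$o{\left(A,B \right)} = -3 + A$
$b{\left(E \right)} = 9 E^{2}$ ($b{\left(E \right)} = \left(- 3 E\right)^{2} = 9 E^{2}$)
$K{\left(r,k \right)} = 1$ ($K{\left(r,k \right)} = 1 + 0 \cdot 0 = 1 + 0 = 1$)
$\frac{-11021 + K{\left(-152,o{\left(4,14 \right)} \right)}}{-25037 + b{\left(110 \right)}} = \frac{-11021 + 1}{-25037 + 9 \cdot 110^{2}} = - \frac{11020}{-25037 + 9 \cdot 12100} = - \frac{11020}{-25037 + 108900} = - \frac{11020}{83863}$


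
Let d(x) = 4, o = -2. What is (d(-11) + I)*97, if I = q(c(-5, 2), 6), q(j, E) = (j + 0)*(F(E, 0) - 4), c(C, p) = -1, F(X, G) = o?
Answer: 970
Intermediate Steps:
F(X, G) = -2
q(j, E) = -6*j (q(j, E) = (j + 0)*(-2 - 4) = j*(-6) = -6*j)
I = 6 (I = -6*(-1) = 6)
(d(-11) + I)*97 = (4 + 6)*97 = 10*97 = 970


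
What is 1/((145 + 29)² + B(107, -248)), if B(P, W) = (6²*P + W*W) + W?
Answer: 1/95384 ≈ 1.0484e-5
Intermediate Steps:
B(P, W) = W + W² + 36*P (B(P, W) = (36*P + W²) + W = (W² + 36*P) + W = W + W² + 36*P)
1/((145 + 29)² + B(107, -248)) = 1/((145 + 29)² + (-248 + (-248)² + 36*107)) = 1/(174² + (-248 + 61504 + 3852)) = 1/(30276 + 65108) = 1/95384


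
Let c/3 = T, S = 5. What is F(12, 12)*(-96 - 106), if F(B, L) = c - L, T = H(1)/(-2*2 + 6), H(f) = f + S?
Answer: 606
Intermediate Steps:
H(f) = 5 + f (H(f) = f + 5 = 5 + f)
T = 3 (T = (5 + 1)/(-2*2 + 6) = 6/(-4 + 6) = 6/2 = 6*(½) = 3)
c = 9 (c = 3*3 = 9)
F(B, L) = 9 - L
F(12, 12)*(-96 - 106) = (9 - 1*12)*(-96 - 106) = (9 - 12)*(-202) = -3*(-202) = 606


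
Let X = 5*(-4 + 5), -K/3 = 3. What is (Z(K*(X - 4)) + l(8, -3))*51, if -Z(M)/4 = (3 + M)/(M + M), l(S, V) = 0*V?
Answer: -68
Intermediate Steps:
K = -9 (K = -3*3 = -9)
X = 5 (X = 5*1 = 5)
l(S, V) = 0
Z(M) = -2*(3 + M)/M (Z(M) = -4*(3 + M)/(M + M) = -4*(3 + M)/(2*M) = -4*(3 + M)*1/(2*M) = -2*(3 + M)/M)
(Z(K*(X - 4)) + l(8, -3))*51 = ((-2 - 6*(-1/(9*(5 - 4)))) + 0)*51 = ((-2 - 6/((-9*1))) + 0)*51 = ((-2 - 6/(-9)) + 0)*51 = ((-2 - 6*(-1/9)) + 0)*51 = ((-2 + 2/3) + 0)*51 = (-4/3 + 0)*51 = -4/3*51 = -68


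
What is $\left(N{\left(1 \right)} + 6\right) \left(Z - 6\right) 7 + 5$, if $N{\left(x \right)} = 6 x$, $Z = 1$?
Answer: $-415$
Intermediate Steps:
$\left(N{\left(1 \right)} + 6\right) \left(Z - 6\right) 7 + 5 = \left(6 \cdot 1 + 6\right) \left(1 - 6\right) 7 + 5 = \left(6 + 6\right) \left(-5\right) 7 + 5 = 12 \left(-5\right) 7 + 5 = \left(-60\right) 7 + 5 = -420 + 5 = -415$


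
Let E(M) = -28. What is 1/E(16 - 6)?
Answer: -1/28 ≈ -0.035714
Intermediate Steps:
1/E(16 - 6) = 1/(-28) = -1/28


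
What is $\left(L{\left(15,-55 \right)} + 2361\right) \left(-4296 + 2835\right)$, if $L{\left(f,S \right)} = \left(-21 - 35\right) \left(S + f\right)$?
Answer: $-6722061$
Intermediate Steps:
$L{\left(f,S \right)} = - 56 S - 56 f$ ($L{\left(f,S \right)} = - 56 \left(S + f\right) = - 56 S - 56 f$)
$\left(L{\left(15,-55 \right)} + 2361\right) \left(-4296 + 2835\right) = \left(\left(\left(-56\right) \left(-55\right) - 840\right) + 2361\right) \left(-4296 + 2835\right) = \left(\left(3080 - 840\right) + 2361\right) \left(-1461\right) = \left(2240 + 2361\right) \left(-1461\right) = 4601 \left(-1461\right) = -6722061$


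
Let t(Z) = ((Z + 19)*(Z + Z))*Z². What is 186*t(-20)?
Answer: 2976000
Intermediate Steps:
t(Z) = 2*Z³*(19 + Z) (t(Z) = ((19 + Z)*(2*Z))*Z² = (2*Z*(19 + Z))*Z² = 2*Z³*(19 + Z))
186*t(-20) = 186*(2*(-20)³*(19 - 20)) = 186*(2*(-8000)*(-1)) = 186*16000 = 2976000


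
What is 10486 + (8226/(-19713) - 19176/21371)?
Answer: 1472352221948/140428841 ≈ 10485.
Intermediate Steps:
10486 + (8226/(-19713) - 19176/21371) = 10486 + (8226*(-1/19713) - 19176*1/21371) = 10486 + (-2742/6571 - 19176/21371) = 10486 - 184604778/140428841 = 1472352221948/140428841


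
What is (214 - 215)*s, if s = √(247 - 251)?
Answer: -2*I ≈ -2.0*I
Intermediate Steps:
s = 2*I (s = √(-4) = 2*I ≈ 2.0*I)
(214 - 215)*s = (214 - 215)*(2*I) = -2*I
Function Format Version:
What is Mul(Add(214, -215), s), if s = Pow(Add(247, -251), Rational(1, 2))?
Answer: Mul(-2, I) ≈ Mul(-2.0000, I)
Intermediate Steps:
s = Mul(2, I) (s = Pow(-4, Rational(1, 2)) = Mul(2, I) ≈ Mul(2.0000, I))
Mul(Add(214, -215), s) = Mul(Add(214, -215), Mul(2, I)) = Mul(-1, Mul(2, I)) = Mul(-2, I)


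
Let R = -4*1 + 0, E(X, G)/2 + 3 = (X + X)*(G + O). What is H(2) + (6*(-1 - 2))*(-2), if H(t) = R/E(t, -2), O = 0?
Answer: 398/11 ≈ 36.182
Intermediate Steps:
E(X, G) = -6 + 4*G*X (E(X, G) = -6 + 2*((X + X)*(G + 0)) = -6 + 2*((2*X)*G) = -6 + 2*(2*G*X) = -6 + 4*G*X)
R = -4 (R = -4 + 0 = -4)
H(t) = -4/(-6 - 8*t) (H(t) = -4/(-6 + 4*(-2)*t) = -4/(-6 - 8*t))
H(2) + (6*(-1 - 2))*(-2) = 2/(3 + 4*2) + (6*(-1 - 2))*(-2) = 2/(3 + 8) + (6*(-3))*(-2) = 2/11 - 18*(-2) = 2*(1/11) + 36 = 2/11 + 36 = 398/11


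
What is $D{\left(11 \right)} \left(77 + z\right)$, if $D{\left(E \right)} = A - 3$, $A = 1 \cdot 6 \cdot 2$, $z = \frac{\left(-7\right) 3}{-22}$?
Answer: $\frac{15435}{22} \approx 701.59$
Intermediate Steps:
$z = \frac{21}{22}$ ($z = \left(-21\right) \left(- \frac{1}{22}\right) = \frac{21}{22} \approx 0.95455$)
$A = 12$ ($A = 6 \cdot 2 = 12$)
$D{\left(E \right)} = 9$ ($D{\left(E \right)} = 12 - 3 = 9$)
$D{\left(11 \right)} \left(77 + z\right) = 9 \left(77 + \frac{21}{22}\right) = 9 \cdot \frac{1715}{22} = \frac{15435}{22}$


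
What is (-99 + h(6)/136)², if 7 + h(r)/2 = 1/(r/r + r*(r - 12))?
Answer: 13908192489/1416100 ≈ 9821.5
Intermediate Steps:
h(r) = -14 + 2/(1 + r*(-12 + r)) (h(r) = -14 + 2/(r/r + r*(r - 12)) = -14 + 2/(1 + r*(-12 + r)))
(-99 + h(6)/136)² = (-99 + (2*(-6 - 7*6² + 84*6)/(1 + 6² - 12*6))/136)² = (-99 + (2*(-6 - 7*36 + 504)/(1 + 36 - 72))*(1/136))² = (-99 + (2*(-6 - 252 + 504)/(-35))*(1/136))² = (-99 + (2*(-1/35)*246)*(1/136))² = (-99 - 492/35*1/136)² = (-99 - 123/1190)² = (-117933/1190)² = 13908192489/1416100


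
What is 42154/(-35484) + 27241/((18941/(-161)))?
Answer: -78212100799/336051222 ≈ -232.74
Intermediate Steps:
42154/(-35484) + 27241/((18941/(-161))) = 42154*(-1/35484) + 27241/((18941*(-1/161))) = -21077/17742 + 27241/(-18941/161) = -21077/17742 + 27241*(-161/18941) = -21077/17742 - 4385801/18941 = -78212100799/336051222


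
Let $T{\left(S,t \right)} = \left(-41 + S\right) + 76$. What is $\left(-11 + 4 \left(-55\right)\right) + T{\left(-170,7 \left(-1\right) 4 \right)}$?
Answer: $-366$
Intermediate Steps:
$T{\left(S,t \right)} = 35 + S$
$\left(-11 + 4 \left(-55\right)\right) + T{\left(-170,7 \left(-1\right) 4 \right)} = \left(-11 + 4 \left(-55\right)\right) + \left(35 - 170\right) = \left(-11 - 220\right) - 135 = -231 - 135 = -366$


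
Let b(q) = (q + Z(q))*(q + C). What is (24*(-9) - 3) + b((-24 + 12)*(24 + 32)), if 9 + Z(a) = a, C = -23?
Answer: 940116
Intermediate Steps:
Z(a) = -9 + a
b(q) = (-23 + q)*(-9 + 2*q) (b(q) = (q + (-9 + q))*(q - 23) = (-9 + 2*q)*(-23 + q) = (-23 + q)*(-9 + 2*q))
(24*(-9) - 3) + b((-24 + 12)*(24 + 32)) = (24*(-9) - 3) + (207 - 55*(-24 + 12)*(24 + 32) + 2*((-24 + 12)*(24 + 32))**2) = (-216 - 3) + (207 - (-660)*56 + 2*(-12*56)**2) = -219 + (207 - 55*(-672) + 2*(-672)**2) = -219 + (207 + 36960 + 2*451584) = -219 + (207 + 36960 + 903168) = -219 + 940335 = 940116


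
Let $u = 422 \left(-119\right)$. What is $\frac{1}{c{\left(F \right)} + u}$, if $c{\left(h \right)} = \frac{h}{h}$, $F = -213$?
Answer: $- \frac{1}{50217} \approx -1.9914 \cdot 10^{-5}$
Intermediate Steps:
$u = -50218$
$c{\left(h \right)} = 1$
$\frac{1}{c{\left(F \right)} + u} = \frac{1}{1 - 50218} = \frac{1}{-50217} = - \frac{1}{50217}$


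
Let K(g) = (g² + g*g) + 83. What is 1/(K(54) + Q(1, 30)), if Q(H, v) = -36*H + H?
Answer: 1/5880 ≈ 0.00017007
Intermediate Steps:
Q(H, v) = -35*H
K(g) = 83 + 2*g² (K(g) = (g² + g²) + 83 = 2*g² + 83 = 83 + 2*g²)
1/(K(54) + Q(1, 30)) = 1/((83 + 2*54²) - 35*1) = 1/((83 + 2*2916) - 35) = 1/((83 + 5832) - 35) = 1/(5915 - 35) = 1/5880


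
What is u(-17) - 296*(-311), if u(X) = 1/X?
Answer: 1564951/17 ≈ 92056.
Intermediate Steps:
u(-17) - 296*(-311) = 1/(-17) - 296*(-311) = -1/17 + 92056 = 1564951/17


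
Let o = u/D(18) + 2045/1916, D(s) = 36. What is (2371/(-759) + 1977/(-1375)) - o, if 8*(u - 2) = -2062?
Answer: 1072631143/727122000 ≈ 1.4752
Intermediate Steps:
u = -1023/4 (u = 2 + (1/8)*(-2062) = 2 - 1031/4 = -1023/4 ≈ -255.75)
o = -138799/22992 (o = -1023/4/36 + 2045/1916 = -1023/4*1/36 + 2045*(1/1916) = -341/48 + 2045/1916 = -138799/22992 ≈ -6.0368)
(2371/(-759) + 1977/(-1375)) - o = (2371/(-759) + 1977/(-1375)) - 1*(-138799/22992) = (2371*(-1/759) + 1977*(-1/1375)) + 138799/22992 = (-2371/759 - 1977/1375) + 138799/22992 = -432788/94875 + 138799/22992 = 1072631143/727122000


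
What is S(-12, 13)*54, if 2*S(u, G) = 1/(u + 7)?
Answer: -27/5 ≈ -5.4000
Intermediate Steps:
S(u, G) = 1/(2*(7 + u)) (S(u, G) = 1/(2*(u + 7)) = 1/(2*(7 + u)))
S(-12, 13)*54 = (1/(2*(7 - 12)))*54 = ((1/2)/(-5))*54 = ((1/2)*(-1/5))*54 = -1/10*54 = -27/5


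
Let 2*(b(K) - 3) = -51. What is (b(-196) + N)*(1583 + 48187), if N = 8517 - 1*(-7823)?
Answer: 812121975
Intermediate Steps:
N = 16340 (N = 8517 + 7823 = 16340)
b(K) = -45/2 (b(K) = 3 + (1/2)*(-51) = 3 - 51/2 = -45/2)
(b(-196) + N)*(1583 + 48187) = (-45/2 + 16340)*(1583 + 48187) = (32635/2)*49770 = 812121975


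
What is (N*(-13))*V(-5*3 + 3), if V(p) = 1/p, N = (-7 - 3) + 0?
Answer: -65/6 ≈ -10.833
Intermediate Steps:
N = -10 (N = -10 + 0 = -10)
V(p) = 1/p
(N*(-13))*V(-5*3 + 3) = (-10*(-13))/(-5*3 + 3) = 130/(-15 + 3) = 130/(-12) = 130*(-1/12) = -65/6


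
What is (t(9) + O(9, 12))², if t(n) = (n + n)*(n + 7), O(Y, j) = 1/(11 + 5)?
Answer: 21242881/256 ≈ 82980.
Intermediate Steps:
O(Y, j) = 1/16
t(n) = 2*n*(7 + n) (t(n) = (2*n)*(7 + n) = 2*n*(7 + n))
(t(9) + O(9, 12))² = (2*9*(7 + 9) + 1/16)² = (2*9*16 + 1/16)² = (288 + 1/16)² = (4609/16)² = 21242881/256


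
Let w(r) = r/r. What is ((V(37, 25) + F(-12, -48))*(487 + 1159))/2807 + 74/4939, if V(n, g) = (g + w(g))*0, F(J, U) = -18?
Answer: -146124974/13863773 ≈ -10.540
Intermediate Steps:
w(r) = 1
V(n, g) = 0 (V(n, g) = (g + 1)*0 = (1 + g)*0 = 0)
((V(37, 25) + F(-12, -48))*(487 + 1159))/2807 + 74/4939 = ((0 - 18)*(487 + 1159))/2807 + 74/4939 = -18*1646*(1/2807) + 74*(1/4939) = -29628*1/2807 + 74/4939 = -29628/2807 + 74/4939 = -146124974/13863773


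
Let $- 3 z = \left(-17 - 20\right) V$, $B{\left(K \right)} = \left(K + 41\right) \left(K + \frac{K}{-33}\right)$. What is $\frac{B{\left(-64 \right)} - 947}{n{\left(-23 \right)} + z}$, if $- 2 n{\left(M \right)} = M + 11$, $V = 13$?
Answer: $\frac{15853}{5489} \approx 2.8881$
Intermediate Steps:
$B{\left(K \right)} = \frac{32 K \left(41 + K\right)}{33}$ ($B{\left(K \right)} = \left(41 + K\right) \left(K + K \left(- \frac{1}{33}\right)\right) = \left(41 + K\right) \left(K - \frac{K}{33}\right) = \left(41 + K\right) \frac{32 K}{33} = \frac{32 K \left(41 + K\right)}{33}$)
$n{\left(M \right)} = - \frac{11}{2} - \frac{M}{2}$ ($n{\left(M \right)} = - \frac{M + 11}{2} = - \frac{11 + M}{2} = - \frac{11}{2} - \frac{M}{2}$)
$z = \frac{481}{3}$ ($z = - \frac{\left(-17 - 20\right) 13}{3} = - \frac{\left(-37\right) 13}{3} = \left(- \frac{1}{3}\right) \left(-481\right) = \frac{481}{3} \approx 160.33$)
$\frac{B{\left(-64 \right)} - 947}{n{\left(-23 \right)} + z} = \frac{\frac{32}{33} \left(-64\right) \left(41 - 64\right) - 947}{\left(- \frac{11}{2} - - \frac{23}{2}\right) + \frac{481}{3}} = \frac{\frac{32}{33} \left(-64\right) \left(-23\right) - 947}{\left(- \frac{11}{2} + \frac{23}{2}\right) + \frac{481}{3}} = \frac{\frac{47104}{33} - 947}{6 + \frac{481}{3}} = \frac{15853}{33 \cdot \frac{499}{3}} = \frac{15853}{33} \cdot \frac{3}{499} = \frac{15853}{5489}$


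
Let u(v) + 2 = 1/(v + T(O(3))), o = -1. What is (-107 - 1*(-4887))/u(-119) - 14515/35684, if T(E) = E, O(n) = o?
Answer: -20471840515/8599844 ≈ -2380.5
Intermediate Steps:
O(n) = -1
u(v) = -2 + 1/(-1 + v) (u(v) = -2 + 1/(v - 1) = -2 + 1/(-1 + v))
(-107 - 1*(-4887))/u(-119) - 14515/35684 = (-107 - 1*(-4887))/(((3 - 2*(-119))/(-1 - 119))) - 14515/35684 = (-107 + 4887)/(((3 + 238)/(-120))) - 14515*1/35684 = 4780/((-1/120*241)) - 14515/35684 = 4780/(-241/120) - 14515/35684 = 4780*(-120/241) - 14515/35684 = -573600/241 - 14515/35684 = -20471840515/8599844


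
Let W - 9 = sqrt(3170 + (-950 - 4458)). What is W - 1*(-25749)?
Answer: 25758 + I*sqrt(2238) ≈ 25758.0 + 47.307*I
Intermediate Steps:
W = 9 + I*sqrt(2238) (W = 9 + sqrt(3170 + (-950 - 4458)) = 9 + sqrt(3170 - 5408) = 9 + sqrt(-2238) = 9 + I*sqrt(2238) ≈ 9.0 + 47.307*I)
W - 1*(-25749) = (9 + I*sqrt(2238)) - 1*(-25749) = (9 + I*sqrt(2238)) + 25749 = 25758 + I*sqrt(2238)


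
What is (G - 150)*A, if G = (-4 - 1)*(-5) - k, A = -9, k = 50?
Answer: 1575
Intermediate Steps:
G = -25 (G = (-4 - 1)*(-5) - 1*50 = -5*(-5) - 50 = 25 - 50 = -25)
(G - 150)*A = (-25 - 150)*(-9) = -175*(-9) = 1575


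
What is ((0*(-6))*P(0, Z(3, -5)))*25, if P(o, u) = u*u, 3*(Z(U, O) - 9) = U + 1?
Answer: 0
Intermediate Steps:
Z(U, O) = 28/3 + U/3 (Z(U, O) = 9 + (U + 1)/3 = 9 + (1 + U)/3 = 9 + (⅓ + U/3) = 28/3 + U/3)
P(o, u) = u²
((0*(-6))*P(0, Z(3, -5)))*25 = ((0*(-6))*(28/3 + (⅓)*3)²)*25 = (0*(28/3 + 1)²)*25 = (0*(31/3)²)*25 = (0*(961/9))*25 = 0*25 = 0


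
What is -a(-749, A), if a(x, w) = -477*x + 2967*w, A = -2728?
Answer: 7736703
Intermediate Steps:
-a(-749, A) = -(-477*(-749) + 2967*(-2728)) = -(357273 - 8093976) = -1*(-7736703) = 7736703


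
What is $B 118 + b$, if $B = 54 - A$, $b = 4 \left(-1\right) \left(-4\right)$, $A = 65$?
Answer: $-1282$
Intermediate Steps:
$b = 16$ ($b = \left(-4\right) \left(-4\right) = 16$)
$B = -11$ ($B = 54 - 65 = -11$)
$B 118 + b = \left(-11\right) 118 + 16 = -1298 + 16 = -1282$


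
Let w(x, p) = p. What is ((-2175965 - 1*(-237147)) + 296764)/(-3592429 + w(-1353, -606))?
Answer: 1642054/3593035 ≈ 0.45701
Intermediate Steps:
((-2175965 - 1*(-237147)) + 296764)/(-3592429 + w(-1353, -606)) = ((-2175965 - 1*(-237147)) + 296764)/(-3592429 - 606) = ((-2175965 + 237147) + 296764)/(-3593035) = (-1938818 + 296764)*(-1/3593035) = -1642054*(-1/3593035) = 1642054/3593035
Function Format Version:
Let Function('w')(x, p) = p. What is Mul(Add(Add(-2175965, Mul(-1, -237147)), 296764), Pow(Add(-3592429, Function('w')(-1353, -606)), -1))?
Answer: Rational(1642054, 3593035) ≈ 0.45701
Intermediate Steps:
Mul(Add(Add(-2175965, Mul(-1, -237147)), 296764), Pow(Add(-3592429, Function('w')(-1353, -606)), -1)) = Mul(Add(Add(-2175965, Mul(-1, -237147)), 296764), Pow(Add(-3592429, -606), -1)) = Mul(Add(Add(-2175965, 237147), 296764), Pow(-3593035, -1)) = Mul(Add(-1938818, 296764), Rational(-1, 3593035)) = Mul(-1642054, Rational(-1, 3593035)) = Rational(1642054, 3593035)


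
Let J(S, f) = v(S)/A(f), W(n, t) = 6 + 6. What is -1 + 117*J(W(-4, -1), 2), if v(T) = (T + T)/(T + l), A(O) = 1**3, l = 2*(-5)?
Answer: 1403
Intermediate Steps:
W(n, t) = 12
l = -10
A(O) = 1
v(T) = 2*T/(-10 + T) (v(T) = (T + T)/(T - 10) = (2*T)/(-10 + T) = 2*T/(-10 + T))
J(S, f) = 2*S/(-10 + S) (J(S, f) = (2*S/(-10 + S))/1 = (2*S/(-10 + S))*1 = 2*S/(-10 + S))
-1 + 117*J(W(-4, -1), 2) = -1 + 117*(2*12/(-10 + 12)) = -1 + 117*(2*12/2) = -1 + 117*(2*12*(1/2)) = -1 + 117*12 = -1 + 1404 = 1403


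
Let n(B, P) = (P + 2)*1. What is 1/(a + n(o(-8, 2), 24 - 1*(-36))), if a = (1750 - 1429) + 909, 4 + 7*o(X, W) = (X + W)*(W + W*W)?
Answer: 1/1292 ≈ 0.00077399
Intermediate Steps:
o(X, W) = -4/7 + (W + X)*(W + W²)/7 (o(X, W) = -4/7 + ((X + W)*(W + W*W))/7 = -4/7 + ((W + X)*(W + W²))/7 = -4/7 + (W + X)*(W + W²)/7)
n(B, P) = 2 + P (n(B, P) = (2 + P)*1 = 2 + P)
a = 1230 (a = 321 + 909 = 1230)
1/(a + n(o(-8, 2), 24 - 1*(-36))) = 1/(1230 + (2 + (24 - 1*(-36)))) = 1/(1230 + (2 + (24 + 36))) = 1/(1230 + (2 + 60)) = 1/(1230 + 62) = 1/1292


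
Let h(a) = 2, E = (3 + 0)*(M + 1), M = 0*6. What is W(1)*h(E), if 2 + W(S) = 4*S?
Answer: 4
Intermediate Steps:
M = 0
W(S) = -2 + 4*S
E = 3 (E = (3 + 0)*(0 + 1) = 3*1 = 3)
W(1)*h(E) = (-2 + 4*1)*2 = (-2 + 4)*2 = 2*2 = 4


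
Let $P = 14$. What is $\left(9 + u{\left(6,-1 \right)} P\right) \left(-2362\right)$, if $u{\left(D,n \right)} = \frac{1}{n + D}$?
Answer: $- \frac{139358}{5} \approx -27872.0$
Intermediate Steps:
$u{\left(D,n \right)} = \frac{1}{D + n}$
$\left(9 + u{\left(6,-1 \right)} P\right) \left(-2362\right) = \left(9 + \frac{1}{6 - 1} \cdot 14\right) \left(-2362\right) = \left(9 + \frac{1}{5} \cdot 14\right) \left(-2362\right) = \left(9 + \frac{14}{5}\right) \left(-2362\right) = \frac{59}{5} \left(-2362\right) = - \frac{139358}{5}$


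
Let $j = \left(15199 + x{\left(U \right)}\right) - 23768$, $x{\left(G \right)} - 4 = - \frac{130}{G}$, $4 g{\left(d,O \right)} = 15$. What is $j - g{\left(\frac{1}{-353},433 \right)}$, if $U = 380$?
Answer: $- \frac{651251}{76} \approx -8569.1$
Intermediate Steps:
$g{\left(d,O \right)} = \frac{15}{4}$ ($g{\left(d,O \right)} = \frac{1}{4} \cdot 15 = \frac{15}{4}$)
$x{\left(G \right)} = 4 - \frac{130}{G}$
$j = - \frac{325483}{38}$ ($j = \left(15199 + \left(4 - \frac{130}{380}\right)\right) - 23768 = \left(15199 + \left(4 - \frac{13}{38}\right)\right) - 23768 = \left(15199 + \frac{139}{38}\right) - 23768 = \frac{577701}{38} - 23768 = - \frac{325483}{38} \approx -8565.3$)
$j - g{\left(\frac{1}{-353},433 \right)} = - \frac{325483}{38} - \frac{15}{4} = - \frac{651251}{76}$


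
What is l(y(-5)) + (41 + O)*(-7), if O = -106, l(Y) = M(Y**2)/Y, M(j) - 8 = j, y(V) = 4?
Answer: 461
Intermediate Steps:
M(j) = 8 + j
l(Y) = (8 + Y**2)/Y
l(y(-5)) + (41 + O)*(-7) = (4 + 8/4) + (41 - 106)*(-7) = (4 + 8*(1/4)) - 65*(-7) = (4 + 2) + 455 = 6 + 455 = 461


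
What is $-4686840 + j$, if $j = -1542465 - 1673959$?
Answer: $-7903264$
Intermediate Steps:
$j = -3216424$ ($j = -1542465 - 1673959 = -3216424$)
$-4686840 + j = -4686840 - 3216424 = -7903264$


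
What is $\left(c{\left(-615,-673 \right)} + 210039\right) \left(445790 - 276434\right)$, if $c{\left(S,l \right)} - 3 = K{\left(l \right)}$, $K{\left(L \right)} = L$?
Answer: $35457896364$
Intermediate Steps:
$c{\left(S,l \right)} = 3 + l$
$\left(c{\left(-615,-673 \right)} + 210039\right) \left(445790 - 276434\right) = \left(\left(3 - 673\right) + 210039\right) \left(445790 - 276434\right) = \left(-670 + 210039\right) 169356 = 209369 \cdot 169356 = 35457896364$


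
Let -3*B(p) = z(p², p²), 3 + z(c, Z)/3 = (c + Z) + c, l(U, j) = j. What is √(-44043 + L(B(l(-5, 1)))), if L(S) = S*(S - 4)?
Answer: I*√44043 ≈ 209.86*I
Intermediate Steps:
z(c, Z) = -9 + 3*Z + 6*c (z(c, Z) = -9 + 3*((c + Z) + c) = -9 + 3*((Z + c) + c) = -9 + 3*(Z + 2*c) = -9 + (3*Z + 6*c) = -9 + 3*Z + 6*c)
B(p) = 3 - 3*p² (B(p) = -(-9 + 3*p² + 6*p²)/3 = -(-9 + 9*p²)/3 = 3 - 3*p²)
L(S) = S*(-4 + S)
√(-44043 + L(B(l(-5, 1)))) = √(-44043 + (3 - 3*1²)*(-4 + (3 - 3*1²))) = √(-44043 + (3 - 3*1)*(-4 + (3 - 3*1))) = √(-44043 + (3 - 3)*(-4 + (3 - 3))) = √(-44043 + 0*(-4 + 0)) = √(-44043 + 0*(-4)) = √(-44043 + 0) = √(-44043) = I*√44043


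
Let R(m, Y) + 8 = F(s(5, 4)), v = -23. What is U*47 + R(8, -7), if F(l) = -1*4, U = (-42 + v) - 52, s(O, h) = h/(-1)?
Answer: -5511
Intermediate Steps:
s(O, h) = -h (s(O, h) = h*(-1) = -h)
U = -117 (U = (-42 - 23) - 52 = -65 - 52 = -117)
F(l) = -4
R(m, Y) = -12 (R(m, Y) = -8 - 4 = -12)
U*47 + R(8, -7) = -117*47 - 12 = -5499 - 12 = -5511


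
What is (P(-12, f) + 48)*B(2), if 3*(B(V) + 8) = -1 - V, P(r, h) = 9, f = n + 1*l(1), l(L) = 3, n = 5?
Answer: -513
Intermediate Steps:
f = 8 (f = 5 + 1*3 = 5 + 3 = 8)
B(V) = -25/3 - V/3 (B(V) = -8 + (-1 - V)/3 = -8 + (-⅓ - V/3) = -25/3 - V/3)
(P(-12, f) + 48)*B(2) = (9 + 48)*(-25/3 - ⅓*2) = 57*(-25/3 - ⅔) = 57*(-9) = -513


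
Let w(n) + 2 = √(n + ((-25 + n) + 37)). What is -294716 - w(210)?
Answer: -294714 - 12*√3 ≈ -2.9474e+5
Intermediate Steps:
w(n) = -2 + √(12 + 2*n) (w(n) = -2 + √(n + ((-25 + n) + 37)) = -2 + √(n + (12 + n)) = -2 + √(12 + 2*n))
-294716 - w(210) = -294716 - (-2 + √(12 + 2*210)) = -294716 - (-2 + √(12 + 420)) = -294716 - (-2 + √432) = -294716 - (-2 + 12*√3) = -294716 + (2 - 12*√3) = -294714 - 12*√3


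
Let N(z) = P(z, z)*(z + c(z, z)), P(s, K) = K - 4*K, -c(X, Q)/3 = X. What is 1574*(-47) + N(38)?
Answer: -65314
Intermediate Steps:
c(X, Q) = -3*X
P(s, K) = -3*K
N(z) = 6*z² (N(z) = (-3*z)*(z - 3*z) = (-3*z)*(-2*z) = 6*z²)
1574*(-47) + N(38) = 1574*(-47) + 6*38² = -73978 + 6*1444 = -73978 + 8664 = -65314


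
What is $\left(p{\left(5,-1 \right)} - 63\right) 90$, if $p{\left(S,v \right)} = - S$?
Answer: $-6120$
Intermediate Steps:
$\left(p{\left(5,-1 \right)} - 63\right) 90 = \left(\left(-1\right) 5 - 63\right) 90 = \left(-5 - 63\right) 90 = \left(-68\right) 90 = -6120$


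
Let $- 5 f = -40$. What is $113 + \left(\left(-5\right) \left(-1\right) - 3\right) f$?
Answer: $129$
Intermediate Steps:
$f = 8$ ($f = \left(- \frac{1}{5}\right) \left(-40\right) = 8$)
$113 + \left(\left(-5\right) \left(-1\right) - 3\right) f = 113 + \left(\left(-5\right) \left(-1\right) - 3\right) 8 = 113 + \left(5 - 3\right) 8 = 113 + 2 \cdot 8 = 113 + 16 = 129$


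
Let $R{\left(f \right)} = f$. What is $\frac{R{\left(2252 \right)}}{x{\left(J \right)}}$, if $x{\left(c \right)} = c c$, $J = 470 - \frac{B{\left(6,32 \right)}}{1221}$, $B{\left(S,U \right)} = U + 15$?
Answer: $\frac{3357373932}{329272835329} \approx 0.010196$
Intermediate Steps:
$B{\left(S,U \right)} = 15 + U$
$J = \frac{573823}{1221}$ ($J = 470 - \frac{15 + 32}{1221} = 470 - 47 \cdot \frac{1}{1221} = 470 - \frac{47}{1221} = \frac{573823}{1221} \approx 469.96$)
$x{\left(c \right)} = c^{2}$
$\frac{R{\left(2252 \right)}}{x{\left(J \right)}} = \frac{2252}{\left(\frac{573823}{1221}\right)^{2}} = \frac{2252}{\frac{329272835329}{1490841}} = 2252 \cdot \frac{1490841}{329272835329} = \frac{3357373932}{329272835329}$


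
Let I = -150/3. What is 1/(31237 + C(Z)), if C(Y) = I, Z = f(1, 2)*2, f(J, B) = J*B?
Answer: 1/31187 ≈ 3.2065e-5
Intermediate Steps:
f(J, B) = B*J
Z = 4 (Z = (2*1)*2 = 2*2 = 4)
I = -50 (I = -150*⅓ = -50)
C(Y) = -50
1/(31237 + C(Z)) = 1/(31237 - 50) = 1/31187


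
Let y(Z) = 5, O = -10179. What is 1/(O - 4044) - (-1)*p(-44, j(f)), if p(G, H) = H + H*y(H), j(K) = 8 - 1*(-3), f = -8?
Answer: 938717/14223 ≈ 66.000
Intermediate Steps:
j(K) = 11 (j(K) = 8 + 3 = 11)
p(G, H) = 6*H (p(G, H) = H + H*5 = H + 5*H = 6*H)
1/(O - 4044) - (-1)*p(-44, j(f)) = 1/(-10179 - 4044) - (-1)*6*11 = 1/(-14223) - (-1)*66 = -1/14223 - 1*(-66) = -1/14223 + 66 = 938717/14223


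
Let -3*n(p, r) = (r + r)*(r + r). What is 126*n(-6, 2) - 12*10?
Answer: -792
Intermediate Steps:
n(p, r) = -4*r**2/3 (n(p, r) = -(r + r)*(r + r)/3 = -2*r*2*r/3 = -4*r**2/3)
126*n(-6, 2) - 12*10 = 126*(-4/3*2**2) - 12*10 = 126*(-4/3*4) - 120 = 126*(-16/3) - 120 = -672 - 120 = -792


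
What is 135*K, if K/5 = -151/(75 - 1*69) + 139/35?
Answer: -200295/14 ≈ -14307.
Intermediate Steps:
K = -4451/42 (K = 5*(-151/(75 - 1*69) + 139/35) = 5*(-151/(75 - 69) + 139*(1/35)) = 5*(-151/6 + 139/35) = 5*(-4451/210) = -4451/42 ≈ -105.98)
135*K = 135*(-4451/42) = -200295/14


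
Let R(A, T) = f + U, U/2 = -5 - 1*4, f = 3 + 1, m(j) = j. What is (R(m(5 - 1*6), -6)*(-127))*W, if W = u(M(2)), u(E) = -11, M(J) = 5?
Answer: -19558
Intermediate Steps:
W = -11
f = 4
U = -18 (U = 2*(-5 - 1*4) = 2*(-5 - 4) = 2*(-9) = -18)
R(A, T) = -14 (R(A, T) = 4 - 18 = -14)
(R(m(5 - 1*6), -6)*(-127))*W = -14*(-127)*(-11) = 1778*(-11) = -19558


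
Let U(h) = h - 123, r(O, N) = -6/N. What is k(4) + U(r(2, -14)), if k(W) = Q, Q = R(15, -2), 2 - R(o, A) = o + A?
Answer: -935/7 ≈ -133.57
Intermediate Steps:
R(o, A) = 2 - A - o (R(o, A) = 2 - (o + A) = 2 - (A + o) = 2 + (-A - o) = 2 - A - o)
Q = -11 (Q = 2 - 1*(-2) - 1*15 = 2 + 2 - 15 = -11)
U(h) = -123 + h
k(W) = -11
k(4) + U(r(2, -14)) = -11 + (-123 - 6/(-14)) = -11 + (-123 - 6*(-1/14)) = -11 + (-123 + 3/7) = -11 - 858/7 = -935/7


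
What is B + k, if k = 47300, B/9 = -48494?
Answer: -389146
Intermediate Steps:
B = -436446 (B = 9*(-48494) = -436446)
B + k = -436446 + 47300 = -389146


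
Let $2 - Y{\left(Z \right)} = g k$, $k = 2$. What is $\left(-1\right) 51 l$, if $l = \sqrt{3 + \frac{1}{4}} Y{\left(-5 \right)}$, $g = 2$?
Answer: $51 \sqrt{13} \approx 183.88$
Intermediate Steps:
$Y{\left(Z \right)} = -2$ ($Y{\left(Z \right)} = 2 - 2 \cdot 2 = 2 - 4 = -2$)
$l = - \sqrt{13}$ ($l = \sqrt{3 + \frac{1}{4}} \left(-2\right) = \sqrt{\frac{13}{4}} \left(-2\right) = \frac{\sqrt{13}}{2} \left(-2\right) = - \sqrt{13} \approx -3.6056$)
$\left(-1\right) 51 l = \left(-1\right) 51 \left(- \sqrt{13}\right) = - 51 \left(- \sqrt{13}\right) = 51 \sqrt{13}$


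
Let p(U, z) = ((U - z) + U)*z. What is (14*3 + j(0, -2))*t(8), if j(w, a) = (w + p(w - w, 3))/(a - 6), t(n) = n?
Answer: 345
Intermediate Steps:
p(U, z) = z*(-z + 2*U) (p(U, z) = (-z + 2*U)*z = z*(-z + 2*U))
j(w, a) = (-9 + w)/(-6 + a) (j(w, a) = (w + 3*(-1*3 + 2*(w - w)))/(a - 6) = (w + 3*(-3 + 2*0))/(-6 + a) = (w + 3*(-3 + 0))/(-6 + a) = (w + 3*(-3))/(-6 + a) = (w - 9)/(-6 + a) = (-9 + w)/(-6 + a))
(14*3 + j(0, -2))*t(8) = (14*3 + (-9 + 0)/(-6 - 2))*8 = (42 - 9/(-8))*8 = (42 - 1/8*(-9))*8 = (42 + 9/8)*8 = (345/8)*8 = 345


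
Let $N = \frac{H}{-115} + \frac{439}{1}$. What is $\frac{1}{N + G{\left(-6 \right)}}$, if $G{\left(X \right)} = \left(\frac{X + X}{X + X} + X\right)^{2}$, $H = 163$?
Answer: $\frac{115}{53197} \approx 0.0021618$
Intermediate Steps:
$G{\left(X \right)} = \left(1 + X\right)^{2}$ ($G{\left(X \right)} = \left(\frac{2 X}{2 X} + X\right)^{2} = \left(2 X \frac{1}{2 X} + X\right)^{2} = \left(1 + X\right)^{2}$)
$N = \frac{50322}{115}$ ($N = \frac{163}{-115} + \frac{439}{1} = 163 \left(- \frac{1}{115}\right) + 439 \cdot 1 = - \frac{163}{115} + 439 = \frac{50322}{115} \approx 437.58$)
$\frac{1}{N + G{\left(-6 \right)}} = \frac{1}{\frac{50322}{115} + \left(1 - 6\right)^{2}} = \frac{1}{\frac{50322}{115} + \left(-5\right)^{2}} = \frac{1}{\frac{50322}{115} + 25} = \frac{1}{\frac{53197}{115}} = \frac{115}{53197}$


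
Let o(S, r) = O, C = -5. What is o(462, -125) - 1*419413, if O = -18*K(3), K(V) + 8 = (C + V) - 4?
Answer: -419161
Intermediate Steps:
K(V) = -17 + V (K(V) = -8 + ((-5 + V) - 4) = -8 + (-9 + V) = -17 + V)
O = 252 (O = -18*(-17 + 3) = -18*(-14) = 252)
o(S, r) = 252
o(462, -125) - 1*419413 = 252 - 1*419413 = 252 - 419413 = -419161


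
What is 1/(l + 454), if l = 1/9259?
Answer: 9259/4203587 ≈ 0.0022026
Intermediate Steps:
l = 1/9259 ≈ 0.00010800
1/(l + 454) = 1/(1/9259 + 454) = 1/(4203587/9259) = 9259/4203587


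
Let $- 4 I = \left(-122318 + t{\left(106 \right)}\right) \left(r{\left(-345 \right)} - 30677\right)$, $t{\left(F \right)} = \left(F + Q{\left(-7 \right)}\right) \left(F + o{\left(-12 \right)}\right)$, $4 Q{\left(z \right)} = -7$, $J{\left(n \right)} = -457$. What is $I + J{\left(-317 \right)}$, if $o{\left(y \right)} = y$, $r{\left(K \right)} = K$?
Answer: $- \frac{3490550735}{4} \approx -8.7264 \cdot 10^{8}$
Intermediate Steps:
$Q{\left(z \right)} = - \frac{7}{4}$ ($Q{\left(z \right)} = \frac{1}{4} \left(-7\right) = - \frac{7}{4}$)
$t{\left(F \right)} = \left(-12 + F\right) \left(- \frac{7}{4} + F\right)$ ($t{\left(F \right)} = \left(F - \frac{7}{4}\right) \left(F - 12\right) = \left(- \frac{7}{4} + F\right) \left(-12 + F\right) = \left(-12 + F\right) \left(- \frac{7}{4} + F\right)$)
$I = - \frac{3490548907}{4}$ ($I = - \frac{\left(-122318 + \left(21 + 106^{2} - \frac{2915}{2}\right)\right) \left(-345 - 30677\right)}{4} = - \frac{\left(-122318 + \left(21 + 11236 - \frac{2915}{2}\right)\right) \left(-31022\right)}{4} = - \frac{\left(-122318 + \frac{19599}{2}\right) \left(-31022\right)}{4} = - \frac{\left(- \frac{225037}{2}\right) \left(-31022\right)}{4} = \left(- \frac{1}{4}\right) 3490548907 = - \frac{3490548907}{4} \approx -8.7264 \cdot 10^{8}$)
$I + J{\left(-317 \right)} = - \frac{3490548907}{4} - 457 = - \frac{3490550735}{4}$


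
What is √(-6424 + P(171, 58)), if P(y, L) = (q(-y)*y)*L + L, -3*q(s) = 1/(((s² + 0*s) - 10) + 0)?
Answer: 6*I*√151098166717/29231 ≈ 79.788*I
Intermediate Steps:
q(s) = -1/(3*(-10 + s²)) (q(s) = -1/(3*(((s² + 0*s) - 10) + 0)) = -1/(3*(((s² + 0) - 10) + 0)) = -1/(3*((s² - 10) + 0)) = -1/(3*((-10 + s²) + 0)) = -1/(3*(-10 + s²)))
P(y, L) = L - L*y/(-30 + 3*y²) (P(y, L) = ((-1/(-30 + 3*(-y)²))*y)*L + L = ((-1/(-30 + 3*y²))*y)*L + L = (-y/(-30 + 3*y²))*L + L = -L*y/(-30 + 3*y²) + L = L - L*y/(-30 + 3*y²))
√(-6424 + P(171, 58)) = √(-6424 + (⅓)*58*(-30 - 1*171 + 3*171²)/(-10 + 171²)) = √(-6424 + (⅓)*58*(-30 - 171 + 3*29241)/(-10 + 29241)) = √(-6424 + (⅓)*58*(-30 - 171 + 87723)/29231) = √(-6424 + (⅓)*58*(1/29231)*87522) = √(-6424 + 1692092/29231) = √(-186087852/29231) = 6*I*√151098166717/29231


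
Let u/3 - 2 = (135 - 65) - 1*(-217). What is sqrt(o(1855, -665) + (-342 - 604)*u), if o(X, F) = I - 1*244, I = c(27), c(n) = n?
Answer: I*sqrt(820399) ≈ 905.76*I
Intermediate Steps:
u = 867 (u = 6 + 3*((135 - 65) - 1*(-217)) = 6 + 3*(70 + 217) = 6 + 3*287 = 6 + 861 = 867)
I = 27
o(X, F) = -217 (o(X, F) = 27 - 1*244 = 27 - 244 = -217)
sqrt(o(1855, -665) + (-342 - 604)*u) = sqrt(-217 + (-342 - 604)*867) = sqrt(-217 - 946*867) = sqrt(-217 - 820182) = sqrt(-820399) = I*sqrt(820399)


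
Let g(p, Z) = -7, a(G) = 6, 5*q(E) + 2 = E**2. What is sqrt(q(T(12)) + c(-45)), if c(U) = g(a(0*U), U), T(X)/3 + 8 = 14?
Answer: sqrt(1435)/5 ≈ 7.5763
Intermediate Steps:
T(X) = 18 (T(X) = -24 + 3*14 = -24 + 42 = 18)
q(E) = -2/5 + E**2/5
c(U) = -7
sqrt(q(T(12)) + c(-45)) = sqrt((-2/5 + (1/5)*18**2) - 7) = sqrt((-2/5 + (1/5)*324) - 7) = sqrt((-2/5 + 324/5) - 7) = sqrt(322/5 - 7) = sqrt(287/5) = sqrt(1435)/5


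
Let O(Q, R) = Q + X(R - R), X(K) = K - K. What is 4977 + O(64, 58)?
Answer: 5041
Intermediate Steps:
X(K) = 0
O(Q, R) = Q (O(Q, R) = Q + 0 = Q)
4977 + O(64, 58) = 4977 + 64 = 5041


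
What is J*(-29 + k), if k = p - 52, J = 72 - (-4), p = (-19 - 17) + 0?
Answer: -8892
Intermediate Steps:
p = -36 (p = -36 + 0 = -36)
J = 76 (J = 72 - 1*(-4) = 72 + 4 = 76)
k = -88 (k = -36 - 52 = -88)
J*(-29 + k) = 76*(-29 - 88) = 76*(-117) = -8892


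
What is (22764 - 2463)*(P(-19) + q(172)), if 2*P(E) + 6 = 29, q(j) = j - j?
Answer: 466923/2 ≈ 2.3346e+5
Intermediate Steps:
q(j) = 0
P(E) = 23/2 (P(E) = -3 + (1/2)*29 = -3 + 29/2 = 23/2)
(22764 - 2463)*(P(-19) + q(172)) = (22764 - 2463)*(23/2 + 0) = 20301*(23/2) = 466923/2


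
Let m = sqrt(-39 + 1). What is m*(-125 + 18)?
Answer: -107*I*sqrt(38) ≈ -659.59*I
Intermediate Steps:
m = I*sqrt(38) (m = sqrt(-38) = I*sqrt(38) ≈ 6.1644*I)
m*(-125 + 18) = (I*sqrt(38))*(-125 + 18) = (I*sqrt(38))*(-107) = -107*I*sqrt(38)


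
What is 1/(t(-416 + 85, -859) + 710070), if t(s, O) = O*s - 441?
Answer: 1/993958 ≈ 1.0061e-6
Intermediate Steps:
t(s, O) = -441 + O*s
1/(t(-416 + 85, -859) + 710070) = 1/((-441 - 859*(-416 + 85)) + 710070) = 1/((-441 - 859*(-331)) + 710070) = 1/((-441 + 284329) + 710070) = 1/(283888 + 710070) = 1/993958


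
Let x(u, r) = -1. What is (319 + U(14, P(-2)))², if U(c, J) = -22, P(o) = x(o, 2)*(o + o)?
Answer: 88209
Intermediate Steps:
P(o) = -2*o (P(o) = -(o + o) = -2*o)
(319 + U(14, P(-2)))² = (319 - 22)² = 297² = 88209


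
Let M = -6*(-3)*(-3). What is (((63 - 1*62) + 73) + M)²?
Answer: 400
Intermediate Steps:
M = -54 (M = 18*(-3) = -54)
(((63 - 1*62) + 73) + M)² = (((63 - 1*62) + 73) - 54)² = (((63 - 62) + 73) - 54)² = ((1 + 73) - 54)² = (74 - 54)² = 20² = 400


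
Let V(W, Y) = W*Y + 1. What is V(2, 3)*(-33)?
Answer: -231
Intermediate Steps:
V(W, Y) = 1 + W*Y
V(2, 3)*(-33) = (1 + 2*3)*(-33) = (1 + 6)*(-33) = 7*(-33) = -231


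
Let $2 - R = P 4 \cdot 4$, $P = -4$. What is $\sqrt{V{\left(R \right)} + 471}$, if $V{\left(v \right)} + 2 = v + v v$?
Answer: $\sqrt{4891} \approx 69.936$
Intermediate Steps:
$R = 66$ ($R = 2 - \left(-4\right) 4 \cdot 4 = 2 - \left(-16\right) 4 = 2 - -64 = 2 + 64 = 66$)
$V{\left(v \right)} = -2 + v + v^{2}$ ($V{\left(v \right)} = -2 + \left(v + v v\right) = -2 + \left(v + v^{2}\right) = -2 + v + v^{2}$)
$\sqrt{V{\left(R \right)} + 471} = \sqrt{\left(-2 + 66 + 66^{2}\right) + 471} = \sqrt{\left(-2 + 66 + 4356\right) + 471} = \sqrt{4420 + 471} = \sqrt{4891}$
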